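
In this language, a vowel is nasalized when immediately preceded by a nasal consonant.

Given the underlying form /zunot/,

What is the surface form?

[zunõt]

/o/ after nasal /n/ → [õ]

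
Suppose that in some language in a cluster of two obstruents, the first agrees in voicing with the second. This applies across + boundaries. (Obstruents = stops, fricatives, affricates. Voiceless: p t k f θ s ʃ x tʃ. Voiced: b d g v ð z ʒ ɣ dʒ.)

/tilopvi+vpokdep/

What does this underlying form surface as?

/p/ before /v/ (voiced) → [b]
/v/ before /p/ (voiceless) → [f]
/k/ before /d/ (voiced) → [g]

[tilobvi+fpogdep]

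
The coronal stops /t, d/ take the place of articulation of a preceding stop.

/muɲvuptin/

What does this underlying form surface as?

/t/ after /p/ (labial) → [p]

[muɲvuppin]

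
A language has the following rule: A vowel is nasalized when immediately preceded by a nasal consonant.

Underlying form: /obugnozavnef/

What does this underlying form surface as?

[obugnõzavnẽf]

/o/ after nasal /n/ → [õ]
/e/ after nasal /n/ → [ẽ]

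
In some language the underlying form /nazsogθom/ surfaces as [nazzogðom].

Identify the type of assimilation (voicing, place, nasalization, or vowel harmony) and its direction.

voicing assimilation, progressive

/s/→[z] /θ/→[ð].
Each target copies a feature from the preceding segment, so the direction is progressive.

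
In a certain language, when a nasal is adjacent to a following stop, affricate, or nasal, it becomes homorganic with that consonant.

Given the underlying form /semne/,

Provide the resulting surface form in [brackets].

[senne]

/m/ before /n/ (alveolar) → [n]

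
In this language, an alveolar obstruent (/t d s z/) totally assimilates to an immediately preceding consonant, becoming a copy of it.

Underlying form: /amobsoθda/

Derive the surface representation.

/s/ after /b/ → [b] (total assimilation)
/d/ after /θ/ → [θ] (total assimilation)

[amobboθθa]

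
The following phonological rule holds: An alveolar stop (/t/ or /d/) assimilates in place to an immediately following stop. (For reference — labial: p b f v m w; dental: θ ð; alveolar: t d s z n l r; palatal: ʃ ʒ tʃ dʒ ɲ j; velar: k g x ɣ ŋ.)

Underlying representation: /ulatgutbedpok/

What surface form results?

[ulakgupbebpok]

/t/ before /g/ (velar) → [k]
/t/ before /b/ (labial) → [p]
/d/ before /p/ (labial) → [b]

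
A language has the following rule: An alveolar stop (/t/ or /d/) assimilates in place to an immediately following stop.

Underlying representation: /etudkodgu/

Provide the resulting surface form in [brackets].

[etugkoggu]

/d/ before /k/ (velar) → [g]
/d/ before /g/ (velar) → [g]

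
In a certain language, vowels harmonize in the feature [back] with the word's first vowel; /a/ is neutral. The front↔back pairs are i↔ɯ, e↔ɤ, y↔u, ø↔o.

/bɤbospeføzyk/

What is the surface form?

/e/ harmonizes with /ɤ/ ([+back]) → [ɤ]
/ø/ harmonizes with /ɤ/ ([+back]) → [o]
/y/ harmonizes with /ɤ/ ([+back]) → [u]

[bɤbospɤfozuk]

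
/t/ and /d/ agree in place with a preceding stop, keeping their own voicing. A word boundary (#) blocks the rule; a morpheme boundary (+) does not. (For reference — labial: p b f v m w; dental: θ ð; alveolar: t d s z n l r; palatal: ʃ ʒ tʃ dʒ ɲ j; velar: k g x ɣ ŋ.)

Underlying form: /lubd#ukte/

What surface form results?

/d/ after /b/ (labial) → [b]
/t/ after /k/ (velar) → [k]

[lubb#ukke]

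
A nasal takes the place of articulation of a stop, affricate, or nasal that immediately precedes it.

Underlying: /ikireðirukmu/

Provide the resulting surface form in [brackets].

[ikireðirukŋu]

/m/ after /k/ (velar) → [ŋ]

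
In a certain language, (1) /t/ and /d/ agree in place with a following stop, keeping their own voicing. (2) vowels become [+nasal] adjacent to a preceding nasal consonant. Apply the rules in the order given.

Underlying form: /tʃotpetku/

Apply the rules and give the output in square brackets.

Rule 1: /t/ before /p/ (labial) → [p]
Rule 1: /t/ before /k/ (velar) → [k]
After rule 1: tʃoppekku
Rule 2: no segment meets the rule's conditions; no change.

[tʃoppekku]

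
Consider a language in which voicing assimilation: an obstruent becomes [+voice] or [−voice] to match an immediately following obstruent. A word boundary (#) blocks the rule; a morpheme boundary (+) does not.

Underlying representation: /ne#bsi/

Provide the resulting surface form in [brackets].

[ne#psi]

/b/ before /s/ (voiceless) → [p]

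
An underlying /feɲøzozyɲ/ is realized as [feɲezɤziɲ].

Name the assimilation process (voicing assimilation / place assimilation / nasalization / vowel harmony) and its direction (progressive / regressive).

vowel harmony, progressive

/ø/→[e] /o/→[ɤ] /y/→[i].
Vowels agree with the first vowel, so the harmony is progressive.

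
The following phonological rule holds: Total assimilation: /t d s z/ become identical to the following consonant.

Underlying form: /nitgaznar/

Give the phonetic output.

/t/ before /g/ → [g] (total assimilation)
/z/ before /n/ → [n] (total assimilation)

[niggannar]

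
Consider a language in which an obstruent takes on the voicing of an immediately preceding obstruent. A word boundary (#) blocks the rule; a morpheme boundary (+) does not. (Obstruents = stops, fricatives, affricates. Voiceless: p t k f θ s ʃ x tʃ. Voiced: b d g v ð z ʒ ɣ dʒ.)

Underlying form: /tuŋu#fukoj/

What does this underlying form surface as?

[tuŋu#fukoj]

no segment meets the rule's conditions; no change.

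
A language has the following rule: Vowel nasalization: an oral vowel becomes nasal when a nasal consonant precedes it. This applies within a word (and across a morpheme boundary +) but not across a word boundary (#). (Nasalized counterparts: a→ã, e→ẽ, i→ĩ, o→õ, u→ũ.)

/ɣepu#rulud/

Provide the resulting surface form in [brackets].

[ɣepu#rulud]

no segment meets the rule's conditions; no change.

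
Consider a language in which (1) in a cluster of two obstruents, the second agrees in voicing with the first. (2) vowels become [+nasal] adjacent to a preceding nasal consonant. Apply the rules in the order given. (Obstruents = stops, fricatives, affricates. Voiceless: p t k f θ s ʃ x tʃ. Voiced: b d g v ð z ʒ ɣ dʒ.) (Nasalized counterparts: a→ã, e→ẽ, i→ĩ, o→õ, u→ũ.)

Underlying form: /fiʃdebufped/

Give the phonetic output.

[fiʃtebufped]

Rule 1: /d/ after /ʃ/ (voiceless) → [t]
After rule 1: fiʃtebufped
Rule 2: no segment meets the rule's conditions; no change.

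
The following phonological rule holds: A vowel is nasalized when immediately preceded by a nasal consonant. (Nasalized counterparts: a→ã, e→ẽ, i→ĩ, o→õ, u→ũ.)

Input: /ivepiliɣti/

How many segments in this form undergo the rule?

No segment meets the rule's conditions.

0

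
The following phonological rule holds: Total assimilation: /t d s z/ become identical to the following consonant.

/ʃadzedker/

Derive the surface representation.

/d/ before /z/ → [z] (total assimilation)
/d/ before /k/ → [k] (total assimilation)

[ʃazzekker]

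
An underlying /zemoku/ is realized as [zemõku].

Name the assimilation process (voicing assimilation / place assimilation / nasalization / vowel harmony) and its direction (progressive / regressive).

/o/→[õ].
Each target copies a feature from the preceding segment, so the direction is progressive.

nasalization, progressive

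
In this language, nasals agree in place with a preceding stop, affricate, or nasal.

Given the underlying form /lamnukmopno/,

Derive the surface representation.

[lammukŋopmo]

/n/ after /m/ (labial) → [m]
/m/ after /k/ (velar) → [ŋ]
/n/ after /p/ (labial) → [m]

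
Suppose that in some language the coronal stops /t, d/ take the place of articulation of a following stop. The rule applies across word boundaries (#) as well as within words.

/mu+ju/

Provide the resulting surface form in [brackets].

no segment meets the rule's conditions; no change.

[mu+ju]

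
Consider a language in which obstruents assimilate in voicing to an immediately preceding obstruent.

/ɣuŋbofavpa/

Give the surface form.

/p/ after /v/ (voiced) → [b]

[ɣuŋbofavba]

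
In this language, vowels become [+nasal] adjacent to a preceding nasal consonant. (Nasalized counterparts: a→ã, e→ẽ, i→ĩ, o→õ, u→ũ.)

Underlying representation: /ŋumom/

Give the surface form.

/u/ after nasal /ŋ/ → [ũ]
/o/ after nasal /m/ → [õ]

[ŋũmõm]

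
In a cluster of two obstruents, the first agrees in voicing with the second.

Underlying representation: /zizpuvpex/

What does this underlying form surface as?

/z/ before /p/ (voiceless) → [s]
/v/ before /p/ (voiceless) → [f]

[zispufpex]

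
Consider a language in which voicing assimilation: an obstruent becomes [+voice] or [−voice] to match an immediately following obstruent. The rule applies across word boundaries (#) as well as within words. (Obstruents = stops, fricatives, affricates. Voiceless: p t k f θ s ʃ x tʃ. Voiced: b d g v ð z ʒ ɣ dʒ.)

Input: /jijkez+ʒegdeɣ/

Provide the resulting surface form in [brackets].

[jijkez+ʒegdeɣ]

no segment meets the rule's conditions; no change.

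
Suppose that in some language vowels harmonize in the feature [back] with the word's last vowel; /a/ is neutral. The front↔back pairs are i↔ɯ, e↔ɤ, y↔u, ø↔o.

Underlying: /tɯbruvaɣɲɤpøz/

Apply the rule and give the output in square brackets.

[tibryvaɣɲepøz]

/ɯ/ harmonizes with /ø/ ([-back]) → [i]
/u/ harmonizes with /ø/ ([-back]) → [y]
/ɤ/ harmonizes with /ø/ ([-back]) → [e]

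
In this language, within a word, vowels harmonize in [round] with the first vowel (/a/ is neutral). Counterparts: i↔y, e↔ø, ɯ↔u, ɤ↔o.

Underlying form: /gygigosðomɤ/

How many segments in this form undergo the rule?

2

/i/ harmonizes with /y/ ([+round]) → [y]
/ɤ/ harmonizes with /y/ ([+round]) → [o]
2 segments change.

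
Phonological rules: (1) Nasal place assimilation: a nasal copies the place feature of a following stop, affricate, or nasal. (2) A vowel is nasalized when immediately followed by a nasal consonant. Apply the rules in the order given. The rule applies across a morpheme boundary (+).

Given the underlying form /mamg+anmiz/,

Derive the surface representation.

Rule 1: /m/ before /g/ (velar) → [ŋ]
Rule 1: /n/ before /m/ (labial) → [m]
After rule 1: maŋg+ammiz
Rule 2: /a/ before nasal /ŋ/ → [ã]
Rule 2: /a/ before nasal /m/ → [ã]

[mãŋg+ãmmiz]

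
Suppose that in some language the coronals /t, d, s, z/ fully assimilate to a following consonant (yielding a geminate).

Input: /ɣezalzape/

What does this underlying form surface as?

no segment meets the rule's conditions; no change.

[ɣezalzape]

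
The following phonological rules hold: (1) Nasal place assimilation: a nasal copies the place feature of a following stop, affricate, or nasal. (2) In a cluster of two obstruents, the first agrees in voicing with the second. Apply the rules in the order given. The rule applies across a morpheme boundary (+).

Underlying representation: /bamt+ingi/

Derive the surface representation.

[bant+iŋgi]

Rule 1: /m/ before /t/ (alveolar) → [n]
Rule 1: /n/ before /g/ (velar) → [ŋ]
After rule 1: bant+iŋgi
Rule 2: no segment meets the rule's conditions; no change.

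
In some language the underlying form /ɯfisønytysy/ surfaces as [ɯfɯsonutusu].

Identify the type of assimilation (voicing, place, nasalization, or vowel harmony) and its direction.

vowel harmony, progressive

/i/→[ɯ] /ø/→[o] /y/→[u] /y/→[u] /y/→[u].
Vowels agree with the first vowel, so the harmony is progressive.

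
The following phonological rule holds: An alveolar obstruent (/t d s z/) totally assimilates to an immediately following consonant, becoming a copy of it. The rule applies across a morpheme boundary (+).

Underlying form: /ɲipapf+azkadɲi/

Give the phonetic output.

[ɲipapf+akkaɲɲi]

/z/ before /k/ → [k] (total assimilation)
/d/ before /ɲ/ → [ɲ] (total assimilation)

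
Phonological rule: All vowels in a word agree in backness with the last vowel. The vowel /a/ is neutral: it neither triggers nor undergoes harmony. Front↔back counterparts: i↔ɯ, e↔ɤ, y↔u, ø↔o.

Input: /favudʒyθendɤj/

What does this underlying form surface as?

/y/ harmonizes with /ɤ/ ([+back]) → [u]
/e/ harmonizes with /ɤ/ ([+back]) → [ɤ]

[favudʒuθɤndɤj]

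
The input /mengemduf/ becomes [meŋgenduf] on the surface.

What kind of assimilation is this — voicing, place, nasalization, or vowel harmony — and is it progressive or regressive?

place assimilation, regressive

/n/→[ŋ] /m/→[n].
Each target copies a feature from the following segment, so the direction is regressive.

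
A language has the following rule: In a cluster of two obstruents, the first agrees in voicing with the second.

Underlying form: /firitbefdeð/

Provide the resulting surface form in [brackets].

[firidbevdeð]

/t/ before /b/ (voiced) → [d]
/f/ before /d/ (voiced) → [v]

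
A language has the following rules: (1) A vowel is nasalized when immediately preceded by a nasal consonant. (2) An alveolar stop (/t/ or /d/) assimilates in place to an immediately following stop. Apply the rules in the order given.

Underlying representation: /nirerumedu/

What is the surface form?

[nĩrerumẽdu]

Rule 1: /i/ after nasal /n/ → [ĩ]
Rule 1: /e/ after nasal /m/ → [ẽ]
After rule 1: nĩrerumẽdu
Rule 2: no segment meets the rule's conditions; no change.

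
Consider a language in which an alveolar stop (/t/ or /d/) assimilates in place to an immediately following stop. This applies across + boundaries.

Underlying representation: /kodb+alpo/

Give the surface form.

[kobb+alpo]

/d/ before /b/ (labial) → [b]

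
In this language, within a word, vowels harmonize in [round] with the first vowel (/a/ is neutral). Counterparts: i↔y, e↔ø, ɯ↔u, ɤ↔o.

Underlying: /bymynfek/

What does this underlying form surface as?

/e/ harmonizes with /y/ ([+round]) → [ø]

[bymynføk]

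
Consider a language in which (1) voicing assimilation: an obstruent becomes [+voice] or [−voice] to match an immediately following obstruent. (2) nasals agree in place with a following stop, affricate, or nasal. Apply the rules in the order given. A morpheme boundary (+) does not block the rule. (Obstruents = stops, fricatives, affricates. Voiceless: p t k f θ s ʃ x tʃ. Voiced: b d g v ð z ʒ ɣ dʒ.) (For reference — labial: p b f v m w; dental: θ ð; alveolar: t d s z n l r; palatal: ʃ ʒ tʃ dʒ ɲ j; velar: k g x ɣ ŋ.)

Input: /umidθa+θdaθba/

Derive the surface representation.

[umitθa+ðdaðba]

Rule 1: /d/ before /θ/ (voiceless) → [t]
Rule 1: /θ/ before /d/ (voiced) → [ð]
Rule 1: /θ/ before /b/ (voiced) → [ð]
After rule 1: umitθa+ðdaðba
Rule 2: no segment meets the rule's conditions; no change.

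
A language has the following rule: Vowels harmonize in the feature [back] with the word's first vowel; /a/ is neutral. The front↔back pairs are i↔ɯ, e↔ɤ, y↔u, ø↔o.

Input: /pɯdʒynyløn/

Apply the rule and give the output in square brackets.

[pɯdʒunulon]

/y/ harmonizes with /ɯ/ ([+back]) → [u]
/y/ harmonizes with /ɯ/ ([+back]) → [u]
/ø/ harmonizes with /ɯ/ ([+back]) → [o]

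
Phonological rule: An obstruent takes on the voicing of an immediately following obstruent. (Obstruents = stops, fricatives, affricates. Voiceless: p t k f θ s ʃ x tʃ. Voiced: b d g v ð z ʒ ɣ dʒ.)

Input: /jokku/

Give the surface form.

no segment meets the rule's conditions; no change.

[jokku]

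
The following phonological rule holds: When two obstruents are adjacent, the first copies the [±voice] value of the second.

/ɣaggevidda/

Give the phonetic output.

no segment meets the rule's conditions; no change.

[ɣaggevidda]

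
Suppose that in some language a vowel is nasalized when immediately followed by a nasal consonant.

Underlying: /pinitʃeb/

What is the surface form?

[pĩnitʃeb]

/i/ before nasal /n/ → [ĩ]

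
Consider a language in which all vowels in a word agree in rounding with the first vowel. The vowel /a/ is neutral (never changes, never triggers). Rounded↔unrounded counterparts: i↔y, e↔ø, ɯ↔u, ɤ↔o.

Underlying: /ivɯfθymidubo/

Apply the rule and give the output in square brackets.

/y/ harmonizes with /i/ ([-round]) → [i]
/u/ harmonizes with /i/ ([-round]) → [ɯ]
/o/ harmonizes with /i/ ([-round]) → [ɤ]

[ivɯfθimidɯbɤ]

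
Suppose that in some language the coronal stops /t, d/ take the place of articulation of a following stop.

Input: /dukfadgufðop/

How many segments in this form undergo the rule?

/d/ before /g/ (velar) → [g]
1 segment changes.

1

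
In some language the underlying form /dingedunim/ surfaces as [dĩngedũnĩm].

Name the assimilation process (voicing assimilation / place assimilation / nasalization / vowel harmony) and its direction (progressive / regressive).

nasalization, regressive

/i/→[ĩ] /u/→[ũ] /i/→[ĩ].
Each target copies a feature from the following segment, so the direction is regressive.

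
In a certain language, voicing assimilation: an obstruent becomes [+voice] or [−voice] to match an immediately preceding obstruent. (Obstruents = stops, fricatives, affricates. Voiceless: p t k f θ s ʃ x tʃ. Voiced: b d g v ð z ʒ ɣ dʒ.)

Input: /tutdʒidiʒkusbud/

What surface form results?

/dʒ/ after /t/ (voiceless) → [tʃ]
/k/ after /ʒ/ (voiced) → [g]
/b/ after /s/ (voiceless) → [p]

[tuttʃidiʒguspud]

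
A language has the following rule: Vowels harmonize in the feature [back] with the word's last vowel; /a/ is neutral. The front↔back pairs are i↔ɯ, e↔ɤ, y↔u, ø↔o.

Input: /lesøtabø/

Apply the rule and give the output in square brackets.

[lesøtabø]

no segment meets the rule's conditions; no change.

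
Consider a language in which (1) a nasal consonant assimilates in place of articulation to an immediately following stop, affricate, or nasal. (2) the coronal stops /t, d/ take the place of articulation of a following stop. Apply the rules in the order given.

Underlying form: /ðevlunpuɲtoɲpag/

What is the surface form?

Rule 1: /n/ before /p/ (labial) → [m]
Rule 1: /ɲ/ before /t/ (alveolar) → [n]
Rule 1: /ɲ/ before /p/ (labial) → [m]
After rule 1: ðevlumpuntompag
Rule 2: no segment meets the rule's conditions; no change.

[ðevlumpuntompag]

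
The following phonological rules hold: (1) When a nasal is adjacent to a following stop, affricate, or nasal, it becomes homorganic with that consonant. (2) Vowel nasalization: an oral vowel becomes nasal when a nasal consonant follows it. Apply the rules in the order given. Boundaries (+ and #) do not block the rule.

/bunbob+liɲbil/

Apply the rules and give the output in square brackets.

[bũmbob+lĩmbil]

Rule 1: /n/ before /b/ (labial) → [m]
Rule 1: /ɲ/ before /b/ (labial) → [m]
After rule 1: bumbob+limbil
Rule 2: /u/ before nasal /m/ → [ũ]
Rule 2: /i/ before nasal /m/ → [ĩ]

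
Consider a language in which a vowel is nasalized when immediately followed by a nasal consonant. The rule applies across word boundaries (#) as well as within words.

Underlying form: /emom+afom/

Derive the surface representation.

[ẽmõm+afõm]

/e/ before nasal /m/ → [ẽ]
/o/ before nasal /m/ → [õ]
/o/ before nasal /m/ → [õ]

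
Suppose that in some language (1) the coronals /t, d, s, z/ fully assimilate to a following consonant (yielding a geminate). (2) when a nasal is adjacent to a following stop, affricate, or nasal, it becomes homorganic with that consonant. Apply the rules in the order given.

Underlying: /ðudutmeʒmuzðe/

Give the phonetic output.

Rule 1: /t/ before /m/ → [m] (total assimilation)
Rule 1: /z/ before /ð/ → [ð] (total assimilation)
After rule 1: ðudummeʒmuððe
Rule 2: no segment meets the rule's conditions; no change.

[ðudummeʒmuððe]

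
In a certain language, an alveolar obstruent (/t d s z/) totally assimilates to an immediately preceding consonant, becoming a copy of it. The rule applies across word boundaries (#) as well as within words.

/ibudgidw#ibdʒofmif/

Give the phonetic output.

[ibudgidw#ibdʒofmif]

no segment meets the rule's conditions; no change.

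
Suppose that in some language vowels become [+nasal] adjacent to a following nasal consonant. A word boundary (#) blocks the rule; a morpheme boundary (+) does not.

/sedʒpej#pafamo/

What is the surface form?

[sedʒpej#pafãmo]

/a/ before nasal /m/ → [ã]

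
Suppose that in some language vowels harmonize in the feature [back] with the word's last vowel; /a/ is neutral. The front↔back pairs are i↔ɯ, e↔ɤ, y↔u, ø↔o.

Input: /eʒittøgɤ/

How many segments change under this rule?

/e/ harmonizes with /ɤ/ ([+back]) → [ɤ]
/i/ harmonizes with /ɤ/ ([+back]) → [ɯ]
/ø/ harmonizes with /ɤ/ ([+back]) → [o]
3 segments change.

3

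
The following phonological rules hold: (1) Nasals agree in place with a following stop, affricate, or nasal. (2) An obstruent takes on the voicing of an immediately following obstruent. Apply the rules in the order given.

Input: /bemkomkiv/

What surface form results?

[beŋkoŋkiv]

Rule 1: /m/ before /k/ (velar) → [ŋ]
Rule 1: /m/ before /k/ (velar) → [ŋ]
After rule 1: beŋkoŋkiv
Rule 2: no segment meets the rule's conditions; no change.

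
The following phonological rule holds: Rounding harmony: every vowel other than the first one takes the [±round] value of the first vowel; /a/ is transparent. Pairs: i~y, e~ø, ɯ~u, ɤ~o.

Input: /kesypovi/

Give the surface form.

/y/ harmonizes with /e/ ([-round]) → [i]
/o/ harmonizes with /e/ ([-round]) → [ɤ]

[kesipɤvi]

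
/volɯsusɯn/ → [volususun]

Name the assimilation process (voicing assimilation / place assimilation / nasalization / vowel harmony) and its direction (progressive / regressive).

vowel harmony, progressive

/ɯ/→[u] /ɯ/→[u].
Vowels agree with the first vowel, so the harmony is progressive.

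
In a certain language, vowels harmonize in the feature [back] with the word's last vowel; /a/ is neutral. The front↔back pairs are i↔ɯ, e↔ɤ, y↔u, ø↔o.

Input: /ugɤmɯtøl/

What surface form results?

[ygemitøl]

/u/ harmonizes with /ø/ ([-back]) → [y]
/ɤ/ harmonizes with /ø/ ([-back]) → [e]
/ɯ/ harmonizes with /ø/ ([-back]) → [i]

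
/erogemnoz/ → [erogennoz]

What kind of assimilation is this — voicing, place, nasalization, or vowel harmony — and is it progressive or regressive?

place assimilation, regressive

/m/→[n].
Each target copies a feature from the following segment, so the direction is regressive.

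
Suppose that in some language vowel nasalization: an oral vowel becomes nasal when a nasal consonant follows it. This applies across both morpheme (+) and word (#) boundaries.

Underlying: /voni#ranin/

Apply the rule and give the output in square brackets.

[võni#rãnĩn]

/o/ before nasal /n/ → [õ]
/a/ before nasal /n/ → [ã]
/i/ before nasal /n/ → [ĩ]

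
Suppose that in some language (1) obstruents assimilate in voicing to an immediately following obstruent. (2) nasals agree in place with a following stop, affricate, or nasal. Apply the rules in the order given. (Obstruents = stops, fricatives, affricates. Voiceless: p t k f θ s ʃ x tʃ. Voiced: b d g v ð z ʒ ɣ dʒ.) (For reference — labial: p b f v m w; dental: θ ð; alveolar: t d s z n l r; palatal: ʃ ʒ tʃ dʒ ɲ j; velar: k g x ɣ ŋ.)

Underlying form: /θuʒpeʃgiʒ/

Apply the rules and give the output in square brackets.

[θuʃpeʒgiʒ]

Rule 1: /ʒ/ before /p/ (voiceless) → [ʃ]
Rule 1: /ʃ/ before /g/ (voiced) → [ʒ]
After rule 1: θuʃpeʒgiʒ
Rule 2: no segment meets the rule's conditions; no change.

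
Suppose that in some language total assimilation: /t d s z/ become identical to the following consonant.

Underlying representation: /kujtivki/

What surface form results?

no segment meets the rule's conditions; no change.

[kujtivki]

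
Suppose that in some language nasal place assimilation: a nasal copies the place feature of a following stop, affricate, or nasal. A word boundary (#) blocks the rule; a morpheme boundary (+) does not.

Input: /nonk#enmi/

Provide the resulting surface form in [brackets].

[noŋk#emmi]

/n/ before /k/ (velar) → [ŋ]
/n/ before /m/ (labial) → [m]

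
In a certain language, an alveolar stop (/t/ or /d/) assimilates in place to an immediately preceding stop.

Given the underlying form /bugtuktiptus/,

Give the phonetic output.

/t/ after /g/ (velar) → [k]
/t/ after /k/ (velar) → [k]
/t/ after /p/ (labial) → [p]

[bugkukkippus]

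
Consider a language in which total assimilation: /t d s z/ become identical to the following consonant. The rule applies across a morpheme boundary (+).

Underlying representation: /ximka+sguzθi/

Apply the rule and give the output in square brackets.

/s/ before /g/ → [g] (total assimilation)
/z/ before /θ/ → [θ] (total assimilation)

[ximka+gguθθi]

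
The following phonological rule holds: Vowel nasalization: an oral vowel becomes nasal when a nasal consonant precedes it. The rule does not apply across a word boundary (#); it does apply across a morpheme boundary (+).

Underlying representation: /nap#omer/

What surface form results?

[nãp#omẽr]

/a/ after nasal /n/ → [ã]
/e/ after nasal /m/ → [ẽ]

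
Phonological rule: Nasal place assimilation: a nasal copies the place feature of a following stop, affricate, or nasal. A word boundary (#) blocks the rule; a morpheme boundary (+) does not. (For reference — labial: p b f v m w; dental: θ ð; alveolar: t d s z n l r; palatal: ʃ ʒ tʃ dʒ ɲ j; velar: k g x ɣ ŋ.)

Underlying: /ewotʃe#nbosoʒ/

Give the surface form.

/n/ before /b/ (labial) → [m]

[ewotʃe#mbosoʒ]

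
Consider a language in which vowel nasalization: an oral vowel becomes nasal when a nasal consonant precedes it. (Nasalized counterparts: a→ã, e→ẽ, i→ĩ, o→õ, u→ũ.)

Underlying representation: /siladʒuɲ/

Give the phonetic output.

no segment meets the rule's conditions; no change.

[siladʒuɲ]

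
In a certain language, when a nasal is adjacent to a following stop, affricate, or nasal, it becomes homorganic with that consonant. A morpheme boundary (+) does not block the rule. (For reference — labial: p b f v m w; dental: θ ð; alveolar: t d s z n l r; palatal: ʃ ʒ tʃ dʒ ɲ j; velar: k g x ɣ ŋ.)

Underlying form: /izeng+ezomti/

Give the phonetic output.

[izeŋg+ezonti]

/n/ before /g/ (velar) → [ŋ]
/m/ before /t/ (alveolar) → [n]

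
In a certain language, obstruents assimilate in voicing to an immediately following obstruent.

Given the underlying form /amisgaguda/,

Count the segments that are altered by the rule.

1

/s/ before /g/ (voiced) → [z]
1 segment changes.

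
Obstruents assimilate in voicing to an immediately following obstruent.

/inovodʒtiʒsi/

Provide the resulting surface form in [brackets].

/dʒ/ before /t/ (voiceless) → [tʃ]
/ʒ/ before /s/ (voiceless) → [ʃ]

[inovotʃtiʃsi]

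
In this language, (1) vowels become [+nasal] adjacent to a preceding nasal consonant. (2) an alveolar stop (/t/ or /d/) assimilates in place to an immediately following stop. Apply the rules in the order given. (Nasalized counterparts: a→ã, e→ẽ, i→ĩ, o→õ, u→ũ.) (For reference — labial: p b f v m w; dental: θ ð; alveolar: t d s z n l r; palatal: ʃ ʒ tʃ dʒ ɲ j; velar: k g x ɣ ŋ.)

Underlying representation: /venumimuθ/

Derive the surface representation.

[venũmĩmũθ]

Rule 1: /u/ after nasal /n/ → [ũ]
Rule 1: /i/ after nasal /m/ → [ĩ]
Rule 1: /u/ after nasal /m/ → [ũ]
After rule 1: venũmĩmũθ
Rule 2: no segment meets the rule's conditions; no change.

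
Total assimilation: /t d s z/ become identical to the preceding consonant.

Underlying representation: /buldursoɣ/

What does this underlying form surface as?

[bullurroɣ]

/d/ after /l/ → [l] (total assimilation)
/s/ after /r/ → [r] (total assimilation)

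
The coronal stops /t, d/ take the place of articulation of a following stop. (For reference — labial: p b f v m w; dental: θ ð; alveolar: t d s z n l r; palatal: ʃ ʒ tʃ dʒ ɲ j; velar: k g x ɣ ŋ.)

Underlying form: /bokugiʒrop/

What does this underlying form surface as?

no segment meets the rule's conditions; no change.

[bokugiʒrop]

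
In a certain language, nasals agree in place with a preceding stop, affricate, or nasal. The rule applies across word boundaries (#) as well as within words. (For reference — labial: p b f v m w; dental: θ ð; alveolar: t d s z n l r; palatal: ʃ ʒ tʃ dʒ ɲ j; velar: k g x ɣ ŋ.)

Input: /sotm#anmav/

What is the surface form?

[sotn#annav]

/m/ after /t/ (alveolar) → [n]
/m/ after /n/ (alveolar) → [n]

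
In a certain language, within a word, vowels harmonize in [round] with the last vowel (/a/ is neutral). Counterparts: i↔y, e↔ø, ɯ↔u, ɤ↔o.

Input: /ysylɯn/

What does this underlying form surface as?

[isilɯn]

/y/ harmonizes with /ɯ/ ([-round]) → [i]
/y/ harmonizes with /ɯ/ ([-round]) → [i]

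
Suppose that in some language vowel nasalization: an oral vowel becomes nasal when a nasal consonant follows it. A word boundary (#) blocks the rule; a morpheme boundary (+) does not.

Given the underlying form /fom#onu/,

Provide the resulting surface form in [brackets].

[fõm#õnu]

/o/ before nasal /m/ → [õ]
/o/ before nasal /n/ → [õ]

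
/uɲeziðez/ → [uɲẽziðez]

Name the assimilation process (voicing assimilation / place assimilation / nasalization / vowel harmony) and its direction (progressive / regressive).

/e/→[ẽ].
Each target copies a feature from the preceding segment, so the direction is progressive.

nasalization, progressive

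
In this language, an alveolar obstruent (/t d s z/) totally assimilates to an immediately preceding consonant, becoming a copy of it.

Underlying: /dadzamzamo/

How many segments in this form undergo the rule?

2

/z/ after /d/ → [d] (total assimilation)
/z/ after /m/ → [m] (total assimilation)
2 segments change.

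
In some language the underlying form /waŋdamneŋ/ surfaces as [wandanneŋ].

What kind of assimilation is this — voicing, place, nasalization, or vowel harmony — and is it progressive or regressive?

place assimilation, regressive

/ŋ/→[n] /m/→[n].
Each target copies a feature from the following segment, so the direction is regressive.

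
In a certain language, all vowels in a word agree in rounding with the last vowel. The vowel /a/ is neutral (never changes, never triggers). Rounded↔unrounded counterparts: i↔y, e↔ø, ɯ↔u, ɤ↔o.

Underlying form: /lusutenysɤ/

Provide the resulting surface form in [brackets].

/u/ harmonizes with /ɤ/ ([-round]) → [ɯ]
/u/ harmonizes with /ɤ/ ([-round]) → [ɯ]
/y/ harmonizes with /ɤ/ ([-round]) → [i]

[lɯsɯtenisɤ]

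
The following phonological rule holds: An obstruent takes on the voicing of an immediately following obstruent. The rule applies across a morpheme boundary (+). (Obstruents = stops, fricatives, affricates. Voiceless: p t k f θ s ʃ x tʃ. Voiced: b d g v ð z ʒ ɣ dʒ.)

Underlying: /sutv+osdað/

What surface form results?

[sudv+ozdað]

/t/ before /v/ (voiced) → [d]
/s/ before /d/ (voiced) → [z]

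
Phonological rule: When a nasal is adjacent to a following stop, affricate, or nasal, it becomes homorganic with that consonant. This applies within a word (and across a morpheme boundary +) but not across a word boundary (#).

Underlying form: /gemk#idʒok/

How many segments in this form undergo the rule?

1

/m/ before /k/ (velar) → [ŋ]
1 segment changes.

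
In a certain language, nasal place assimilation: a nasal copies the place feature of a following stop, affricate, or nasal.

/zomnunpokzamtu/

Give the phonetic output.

/m/ before /n/ (alveolar) → [n]
/n/ before /p/ (labial) → [m]
/m/ before /t/ (alveolar) → [n]

[zonnumpokzantu]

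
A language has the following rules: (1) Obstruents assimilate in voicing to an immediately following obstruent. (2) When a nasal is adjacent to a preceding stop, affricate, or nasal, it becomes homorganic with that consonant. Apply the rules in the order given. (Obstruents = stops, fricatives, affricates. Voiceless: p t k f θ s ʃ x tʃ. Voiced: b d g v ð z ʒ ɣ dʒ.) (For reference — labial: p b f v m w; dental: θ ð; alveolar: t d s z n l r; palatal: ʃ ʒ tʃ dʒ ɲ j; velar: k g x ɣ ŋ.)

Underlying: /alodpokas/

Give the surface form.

[alotpokas]

Rule 1: /d/ before /p/ (voiceless) → [t]
After rule 1: alotpokas
Rule 2: no segment meets the rule's conditions; no change.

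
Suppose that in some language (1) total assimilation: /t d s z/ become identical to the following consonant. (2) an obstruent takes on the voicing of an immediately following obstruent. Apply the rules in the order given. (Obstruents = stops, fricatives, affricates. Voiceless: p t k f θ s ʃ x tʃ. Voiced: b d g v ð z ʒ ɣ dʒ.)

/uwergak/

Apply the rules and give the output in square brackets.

Rule 1: no segment meets the rule's conditions; no change.
After rule 1: uwergak
Rule 2: no segment meets the rule's conditions; no change.

[uwergak]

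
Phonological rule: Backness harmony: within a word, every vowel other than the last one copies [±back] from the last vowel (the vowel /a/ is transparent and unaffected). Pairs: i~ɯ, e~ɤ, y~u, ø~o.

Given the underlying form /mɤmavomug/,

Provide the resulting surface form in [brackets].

no segment meets the rule's conditions; no change.

[mɤmavomug]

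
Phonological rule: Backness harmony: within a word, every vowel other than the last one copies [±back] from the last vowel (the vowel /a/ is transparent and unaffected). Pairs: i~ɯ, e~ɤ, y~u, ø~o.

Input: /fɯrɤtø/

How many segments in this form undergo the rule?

2

/ɯ/ harmonizes with /ø/ ([-back]) → [i]
/ɤ/ harmonizes with /ø/ ([-back]) → [e]
2 segments change.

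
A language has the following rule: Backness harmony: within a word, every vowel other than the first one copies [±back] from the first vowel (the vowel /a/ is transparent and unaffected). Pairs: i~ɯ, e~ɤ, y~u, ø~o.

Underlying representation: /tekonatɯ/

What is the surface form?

/o/ harmonizes with /e/ ([-back]) → [ø]
/ɯ/ harmonizes with /e/ ([-back]) → [i]

[tekønati]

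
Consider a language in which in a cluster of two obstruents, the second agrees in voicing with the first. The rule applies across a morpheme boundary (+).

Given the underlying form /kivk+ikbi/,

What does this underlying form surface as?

[kivg+ikpi]

/k/ after /v/ (voiced) → [g]
/b/ after /k/ (voiceless) → [p]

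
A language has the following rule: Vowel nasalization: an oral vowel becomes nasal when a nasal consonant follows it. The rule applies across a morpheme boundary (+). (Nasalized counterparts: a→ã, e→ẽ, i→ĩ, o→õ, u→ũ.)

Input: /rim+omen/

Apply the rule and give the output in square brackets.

[rĩm+õmẽn]

/i/ before nasal /m/ → [ĩ]
/o/ before nasal /m/ → [õ]
/e/ before nasal /n/ → [ẽ]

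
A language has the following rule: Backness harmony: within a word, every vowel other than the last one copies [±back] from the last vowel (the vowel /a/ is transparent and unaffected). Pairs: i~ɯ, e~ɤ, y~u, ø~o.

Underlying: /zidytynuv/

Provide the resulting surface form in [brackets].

[zɯdutunuv]

/i/ harmonizes with /u/ ([+back]) → [ɯ]
/y/ harmonizes with /u/ ([+back]) → [u]
/y/ harmonizes with /u/ ([+back]) → [u]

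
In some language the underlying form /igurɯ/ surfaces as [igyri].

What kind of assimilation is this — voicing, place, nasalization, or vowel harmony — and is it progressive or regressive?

/u/→[y] /ɯ/→[i].
Vowels agree with the first vowel, so the harmony is progressive.

vowel harmony, progressive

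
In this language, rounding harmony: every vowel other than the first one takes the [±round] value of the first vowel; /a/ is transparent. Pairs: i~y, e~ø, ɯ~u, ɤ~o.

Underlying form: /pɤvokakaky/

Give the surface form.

[pɤvɤkakaki]

/o/ harmonizes with /ɤ/ ([-round]) → [ɤ]
/y/ harmonizes with /ɤ/ ([-round]) → [i]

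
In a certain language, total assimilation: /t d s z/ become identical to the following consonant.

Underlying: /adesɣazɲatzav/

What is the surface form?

[adeɣɣaɲɲazzav]

/s/ before /ɣ/ → [ɣ] (total assimilation)
/z/ before /ɲ/ → [ɲ] (total assimilation)
/t/ before /z/ → [z] (total assimilation)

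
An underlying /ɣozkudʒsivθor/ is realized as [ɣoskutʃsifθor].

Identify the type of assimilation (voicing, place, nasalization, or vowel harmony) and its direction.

voicing assimilation, regressive

/z/→[s] /dʒ/→[tʃ] /v/→[f].
Each target copies a feature from the following segment, so the direction is regressive.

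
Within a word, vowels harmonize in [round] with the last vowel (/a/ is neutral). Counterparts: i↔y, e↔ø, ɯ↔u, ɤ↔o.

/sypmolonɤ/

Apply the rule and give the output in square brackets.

[sipmɤlɤnɤ]

/y/ harmonizes with /ɤ/ ([-round]) → [i]
/o/ harmonizes with /ɤ/ ([-round]) → [ɤ]
/o/ harmonizes with /ɤ/ ([-round]) → [ɤ]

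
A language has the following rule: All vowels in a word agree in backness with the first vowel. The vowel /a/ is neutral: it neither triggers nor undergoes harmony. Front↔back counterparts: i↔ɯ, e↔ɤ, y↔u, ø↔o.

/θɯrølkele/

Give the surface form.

[θɯrolkɤlɤ]

/ø/ harmonizes with /ɯ/ ([+back]) → [o]
/e/ harmonizes with /ɯ/ ([+back]) → [ɤ]
/e/ harmonizes with /ɯ/ ([+back]) → [ɤ]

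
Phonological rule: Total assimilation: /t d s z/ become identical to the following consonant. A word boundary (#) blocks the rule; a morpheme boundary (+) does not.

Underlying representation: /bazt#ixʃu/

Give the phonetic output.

[batt#ixʃu]

/z/ before /t/ → [t] (total assimilation)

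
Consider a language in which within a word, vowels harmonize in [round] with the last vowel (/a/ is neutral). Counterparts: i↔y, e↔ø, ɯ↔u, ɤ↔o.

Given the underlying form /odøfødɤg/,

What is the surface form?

/o/ harmonizes with /ɤ/ ([-round]) → [ɤ]
/ø/ harmonizes with /ɤ/ ([-round]) → [e]
/ø/ harmonizes with /ɤ/ ([-round]) → [e]

[ɤdefedɤg]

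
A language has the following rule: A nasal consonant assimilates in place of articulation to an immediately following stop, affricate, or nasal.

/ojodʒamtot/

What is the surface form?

/m/ before /t/ (alveolar) → [n]

[ojodʒantot]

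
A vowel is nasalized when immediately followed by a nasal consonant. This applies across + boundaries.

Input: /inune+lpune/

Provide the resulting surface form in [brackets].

[ĩnũne+lpũne]

/i/ before nasal /n/ → [ĩ]
/u/ before nasal /n/ → [ũ]
/u/ before nasal /n/ → [ũ]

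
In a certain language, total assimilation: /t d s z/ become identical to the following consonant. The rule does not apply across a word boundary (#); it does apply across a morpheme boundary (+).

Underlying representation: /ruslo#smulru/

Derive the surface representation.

[rullo#mmulru]

/s/ before /l/ → [l] (total assimilation)
/s/ before /m/ → [m] (total assimilation)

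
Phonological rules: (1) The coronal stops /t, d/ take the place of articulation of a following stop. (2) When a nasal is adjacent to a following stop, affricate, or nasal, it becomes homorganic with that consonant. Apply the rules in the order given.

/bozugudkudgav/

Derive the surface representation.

[bozugugkuggav]

Rule 1: /d/ before /k/ (velar) → [g]
Rule 1: /d/ before /g/ (velar) → [g]
After rule 1: bozugugkuggav
Rule 2: no segment meets the rule's conditions; no change.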